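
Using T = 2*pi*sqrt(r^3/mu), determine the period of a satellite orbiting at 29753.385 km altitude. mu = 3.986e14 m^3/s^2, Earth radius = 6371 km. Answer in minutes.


r = 36124.3850 km = 3.6124385e+07 m
T = 2*pi*sqrt(r^3/mu) = 2*pi*sqrt(4.7141282e+22 / 3.986e14)
T = 68330.0777 s = 1138.8346 min

1138.8346 minutes


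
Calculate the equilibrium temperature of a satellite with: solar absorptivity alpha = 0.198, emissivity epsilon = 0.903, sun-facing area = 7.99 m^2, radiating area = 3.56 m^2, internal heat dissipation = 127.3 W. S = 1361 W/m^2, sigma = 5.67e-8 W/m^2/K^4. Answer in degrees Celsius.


Numerator = alpha*S*A_sun + Q_int = 0.198*1361*7.99 + 127.3 = 2280.4292 W
Denominator = eps*sigma*A_rad = 0.903*5.67e-8*3.56 = 1.8227236e-07 W/K^4
T^4 = 1.2511108e+10 K^4
T = 334.4444 K = 61.2944 C

61.2944 degrees Celsius


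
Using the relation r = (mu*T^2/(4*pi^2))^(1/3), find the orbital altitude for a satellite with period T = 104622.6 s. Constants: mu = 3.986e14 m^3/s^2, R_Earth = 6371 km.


T = 104622.6 s
r = (mu*T^2/(4*pi^2))^(1/3) = (3.986e14 * 104622.6^2 / (4*pi^2))^(1/3)
r = 4.7989128e+07 m = 47989.1280 km
alt = r - R_E = 47989.1280 - 6371 = 41618.1280 km

41618.1280 km


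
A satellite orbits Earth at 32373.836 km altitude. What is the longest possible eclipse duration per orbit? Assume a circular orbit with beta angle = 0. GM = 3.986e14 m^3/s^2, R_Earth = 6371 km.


r = 38744.8360 km
T = 1264.9714 min
Eclipse fraction = arcsin(R_E/r)/pi = arcsin(6371.0000/38744.8360)/pi
= arcsin(0.1644348)/pi = 0.05258002
Eclipse duration = 0.05258002 * 1264.9714 = 66.5122 min

66.5122 minutes


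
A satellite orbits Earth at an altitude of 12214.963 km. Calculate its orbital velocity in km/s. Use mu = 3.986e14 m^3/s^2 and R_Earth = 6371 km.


r = R_E + alt = 6371.0 + 12214.963 = 18585.9630 km = 1.8585963e+07 m
v = sqrt(mu/r) = sqrt(3.986e14 / 1.8585963e+07) = 4631.0142 m/s = 4.6310 km/s

4.6310 km/s


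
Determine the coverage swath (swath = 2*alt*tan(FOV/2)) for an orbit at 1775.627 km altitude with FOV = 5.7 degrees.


FOV = 5.7 deg = 0.09948377 rad
swath = 2 * alt * tan(FOV/2) = 2 * 1775.627 * tan(0.04974188)
swath = 2 * 1775.627 * 0.04978295
swath = 176.7919 km

176.7919 km


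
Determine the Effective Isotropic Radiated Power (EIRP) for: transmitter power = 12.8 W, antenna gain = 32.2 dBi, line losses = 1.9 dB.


Pt = 12.8 W = 11.0721 dBW
EIRP = Pt_dBW + Gt - losses = 11.0721 + 32.2 - 1.9 = 41.3721 dBW

41.3721 dBW


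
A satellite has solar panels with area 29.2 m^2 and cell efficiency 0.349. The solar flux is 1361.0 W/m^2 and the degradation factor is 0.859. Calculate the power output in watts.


P = area * eta * S * degradation
P = 29.2 * 0.349 * 1361.0 * 0.859
P = 11914.0541 W

11914.0541 W


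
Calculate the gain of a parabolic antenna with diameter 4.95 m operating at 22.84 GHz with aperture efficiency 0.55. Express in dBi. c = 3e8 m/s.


lambda = c/f = 3e8 / 2.284e+10 = 0.01313485 m
G = eta*(pi*D/lambda)^2 = 0.55*(pi*4.95/0.01313485)^2
G = 770943.4491 (linear)
G = 10*log10(770943.4491) = 58.8702 dBi

58.8702 dBi


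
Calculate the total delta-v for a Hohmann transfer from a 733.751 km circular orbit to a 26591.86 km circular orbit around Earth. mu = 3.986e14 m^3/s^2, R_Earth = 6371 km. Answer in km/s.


r1 = 7104.7510 km = 7.104751e+06 m
r2 = 32962.8600 km = 3.296286e+07 m
dv1 = sqrt(mu/r1)*(sqrt(2*r2/(r1+r2)) - 1) = 2117.6078 m/s
dv2 = sqrt(mu/r2)*(1 - sqrt(2*r1/(r1+r2))) = 1406.5612 m/s
total dv = |dv1| + |dv2| = 2117.6078 + 1406.5612 = 3524.1690 m/s = 3.5242 km/s

3.5242 km/s


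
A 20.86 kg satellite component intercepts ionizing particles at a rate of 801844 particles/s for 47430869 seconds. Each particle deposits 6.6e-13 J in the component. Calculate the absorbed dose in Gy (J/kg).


Total energy deposited = rate * time * E_per
  = 801844 * 47430869 * 6.6e-13 = 25.1012 J
Dose = E_total / mass = 25.1012 / 20.86
Dose = 1.2033 Gy

1.2033 Gy


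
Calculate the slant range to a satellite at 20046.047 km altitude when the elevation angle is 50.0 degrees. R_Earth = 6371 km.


h = 20046.047 km, el = 50.0 deg
d = -R_E*sin(el) + sqrt((R_E*sin(el))^2 + 2*R_E*h + h^2)
d = -6371.0000*sin(0.8726646) + sqrt((6371.0000*0.7660444)^2 + 2*6371.0000*20046.047 + 20046.047^2)
d = 21217.2264 km

21217.2264 km


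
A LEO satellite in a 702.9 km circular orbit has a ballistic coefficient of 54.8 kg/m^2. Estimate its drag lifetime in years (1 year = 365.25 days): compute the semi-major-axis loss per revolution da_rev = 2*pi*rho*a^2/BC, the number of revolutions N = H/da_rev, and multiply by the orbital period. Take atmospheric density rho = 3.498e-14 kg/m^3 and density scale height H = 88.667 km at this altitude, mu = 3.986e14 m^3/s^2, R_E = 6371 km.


a = R_E + alt = 7073.9000 km = 7.0739e+06 m
da_rev = 2*pi*rho*a^2/BC = 2*pi*3.498e-14*(7.0739e+06)^2/54.8 = 0.200695182 m per revolution
N = H/da_rev = 88667.0000 m / 0.200695182 m = 441799.3447 revolutions
P = 2*pi*sqrt(a^3/mu) = 5921.0618 s
lifetime = N*P = 441799.3447 * 5921.0618 = 2.6159212e+09 s = 30276.8661 days
years = 30276.8661 / 365.25 = 82.8935 years

82.8935 years


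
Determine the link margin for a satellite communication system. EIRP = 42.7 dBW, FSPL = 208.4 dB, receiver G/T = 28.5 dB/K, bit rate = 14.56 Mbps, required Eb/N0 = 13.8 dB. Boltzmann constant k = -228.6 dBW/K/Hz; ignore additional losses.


C/N0 = EIRP - FSPL + G/T - k = 42.7 - 208.4 + 28.5 - (-228.6)
C/N0 = 91.4000 dB-Hz
R_b = 14.56 Mbps = 1.456e+07 bps -> 10*log10(R_b) = 71.6316 dB-Hz
Eb/N0 = C/N0 - 10*log10(R_b) = 91.4000 - 71.6316 = 19.7684 dB
Margin = Eb/N0 - Eb/N0_req = 19.7684 - 13.8 = 5.9684 dB (link closes)

5.9684 dB


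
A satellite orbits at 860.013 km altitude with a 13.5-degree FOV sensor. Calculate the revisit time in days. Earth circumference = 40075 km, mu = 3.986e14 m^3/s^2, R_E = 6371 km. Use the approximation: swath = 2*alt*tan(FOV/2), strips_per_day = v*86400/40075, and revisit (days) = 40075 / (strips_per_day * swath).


swath = 2*860.013*tan(0.1178097) = 203.5785 km
v = sqrt(mu/r) = 7424.5319 m/s = 7.4245 km/s
strips/day = v*86400/40075 = 7.4245*86400/40075 = 16.0070
coverage/day = strips * swath = 16.0070 * 203.5785 = 3258.6760 km
revisit = 40075 / 3258.6760 = 12.2979 days

12.2979 days


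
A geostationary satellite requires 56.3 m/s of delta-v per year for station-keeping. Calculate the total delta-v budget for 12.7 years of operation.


dV = rate * years = 56.3 * 12.7
dV = 715.0100 m/s

715.0100 m/s


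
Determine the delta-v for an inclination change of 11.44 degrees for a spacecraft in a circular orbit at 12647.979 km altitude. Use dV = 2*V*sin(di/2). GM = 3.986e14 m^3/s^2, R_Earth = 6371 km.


r = 19018.9790 km = 1.9018979e+07 m
V = sqrt(mu/r) = 4577.9922 m/s
di = 11.44 deg = 0.1996657 rad
dV = 2*V*sin(di/2) = 2*4577.9922*sin(0.09983283)
dV = 912.5503 m/s = 0.9125503 km/s

0.9126 km/s


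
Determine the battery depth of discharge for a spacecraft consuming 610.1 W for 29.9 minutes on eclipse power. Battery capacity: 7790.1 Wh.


E_used = P * t / 60 = 610.1 * 29.9 / 60 = 304.0332 Wh
DOD = E_used / E_total * 100 = 304.0332 / 7790.1 * 100
DOD = 3.9028 %

3.9028 %


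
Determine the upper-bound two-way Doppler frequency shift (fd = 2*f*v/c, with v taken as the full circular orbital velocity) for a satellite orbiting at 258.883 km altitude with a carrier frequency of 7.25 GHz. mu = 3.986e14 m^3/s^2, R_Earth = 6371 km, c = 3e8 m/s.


r = 6.629883e+06 m
v = sqrt(mu/r) = 7753.8200 m/s (worst-case radial velocity)
f = 7.25 GHz = 7.25e+09 Hz
fd = 2*f*v/c = 2*7.25e+09*7753.8200/3.0e+08
fd = 374767.9668 Hz

374767.9668 Hz


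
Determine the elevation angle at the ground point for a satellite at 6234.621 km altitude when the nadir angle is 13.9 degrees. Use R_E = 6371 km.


r = R_E + alt = 12605.6210 km
Law of sines in the satellite / Earth-center / ground-point triangle:
  sin(nadir)/R_E = sin(90 + el)/r  =>  cos(el) = (r/R_E)*sin(nadir)
cos(el) = (12605.6210 / 6371.0000) * sin(13.9 deg) = 0.4753137
el = arccos(0.4753137) = 61.6202 deg
(Earth-central angle = 90 - nadir - el = 14.4798 deg)

61.6202 degrees


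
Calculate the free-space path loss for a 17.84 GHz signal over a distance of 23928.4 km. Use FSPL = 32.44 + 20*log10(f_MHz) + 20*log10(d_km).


f = 17.84 GHz = 17840.0000 MHz
d = 23928.4 km
FSPL = 32.44 + 20*log10(17840.0000) + 20*log10(23928.4)
FSPL = 32.44 + 85.0279 + 87.5783
FSPL = 205.0462 dB

205.0462 dB


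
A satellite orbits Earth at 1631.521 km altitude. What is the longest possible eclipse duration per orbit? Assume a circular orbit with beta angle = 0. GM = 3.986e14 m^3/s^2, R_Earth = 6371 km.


r = 8002.5210 km
T = 118.7409 min
Eclipse fraction = arcsin(R_E/r)/pi = arcsin(6371.0000/8002.5210)/pi
= arcsin(0.7961241)/pi = 0.2931198
Eclipse duration = 0.2931198 * 118.7409 = 34.8053 min

34.8053 minutes


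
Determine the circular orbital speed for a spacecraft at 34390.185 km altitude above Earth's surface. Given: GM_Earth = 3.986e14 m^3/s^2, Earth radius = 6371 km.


r = R_E + alt = 6371.0 + 34390.185 = 40761.1850 km = 4.0761185e+07 m
v = sqrt(mu/r) = sqrt(3.986e14 / 4.0761185e+07) = 3127.1250 m/s = 3.1271 km/s

3.1271 km/s


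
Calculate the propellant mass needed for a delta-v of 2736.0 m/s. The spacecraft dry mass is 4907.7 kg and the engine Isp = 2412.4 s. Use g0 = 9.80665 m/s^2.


ve = Isp * g0 = 2412.4 * 9.80665 = 23657.562460 m/s
mass ratio = exp(dv/ve) = exp(2736.0/23657.562460) = 1.12260303
m_prop = m_dry * (mr - 1) = 4907.7 * (1.12260303 - 1)
m_prop = 601.6989 kg

601.6989 kg


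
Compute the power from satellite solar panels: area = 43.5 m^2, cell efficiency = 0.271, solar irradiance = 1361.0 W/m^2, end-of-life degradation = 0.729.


P = area * eta * S * degradation
P = 43.5 * 0.271 * 1361.0 * 0.729
P = 11696.1843 W

11696.1843 W


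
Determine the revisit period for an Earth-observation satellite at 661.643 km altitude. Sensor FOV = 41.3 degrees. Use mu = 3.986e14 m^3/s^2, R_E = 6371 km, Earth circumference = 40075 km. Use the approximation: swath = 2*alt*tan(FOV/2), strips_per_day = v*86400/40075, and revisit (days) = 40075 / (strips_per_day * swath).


swath = 2*661.643*tan(0.3604105) = 498.7089 km
v = sqrt(mu/r) = 7528.5157 m/s = 7.5285 km/s
strips/day = v*86400/40075 = 7.5285*86400/40075 = 16.2312
coverage/day = strips * swath = 16.2312 * 498.7089 = 8094.6238 km
revisit = 40075 / 8094.6238 = 4.9508 days

4.9508 days


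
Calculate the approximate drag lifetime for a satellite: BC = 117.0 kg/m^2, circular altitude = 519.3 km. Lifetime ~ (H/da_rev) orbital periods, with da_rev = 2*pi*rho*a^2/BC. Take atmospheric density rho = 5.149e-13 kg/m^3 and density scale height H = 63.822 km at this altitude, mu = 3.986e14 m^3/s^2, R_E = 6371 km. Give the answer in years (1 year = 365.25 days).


a = R_E + alt = 6890.3000 km = 6.8903e+06 m
da_rev = 2*pi*rho*a^2/BC = 2*pi*5.149e-13*(6.8903e+06)^2/117.0 = 1.312784 m per revolution
N = H/da_rev = 63822.0000 m / 1.312784 m = 48615.7789 revolutions
P = 2*pi*sqrt(a^3/mu) = 5692.0462 s
lifetime = N*P = 48615.7789 * 5692.0462 = 2.7672326e+08 s = 3202.8155 days
years = 3202.8155 / 365.25 = 8.7688 years

8.7688 years


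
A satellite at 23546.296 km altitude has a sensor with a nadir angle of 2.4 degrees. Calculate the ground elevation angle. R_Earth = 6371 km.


r = R_E + alt = 29917.2960 km
Law of sines in the satellite / Earth-center / ground-point triangle:
  sin(nadir)/R_E = sin(90 + el)/r  =>  cos(el) = (r/R_E)*sin(nadir)
cos(el) = (29917.2960 / 6371.0000) * sin(2.4 deg) = 0.196642
el = arccos(0.196642) = 78.6593 deg
(Earth-central angle = 90 - nadir - el = 8.9407 deg)

78.6593 degrees


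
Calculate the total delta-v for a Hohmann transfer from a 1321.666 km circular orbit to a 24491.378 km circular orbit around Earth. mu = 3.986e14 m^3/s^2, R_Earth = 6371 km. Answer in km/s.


r1 = 7692.6660 km = 7.692666e+06 m
r2 = 30862.3780 km = 3.0862378e+07 m
dv1 = sqrt(mu/r1)*(sqrt(2*r2/(r1+r2)) - 1) = 1909.6175 m/s
dv2 = sqrt(mu/r2)*(1 - sqrt(2*r1/(r1+r2))) = 1323.5865 m/s
total dv = |dv1| + |dv2| = 1909.6175 + 1323.5865 = 3233.2040 m/s = 3.2332 km/s

3.2332 km/s


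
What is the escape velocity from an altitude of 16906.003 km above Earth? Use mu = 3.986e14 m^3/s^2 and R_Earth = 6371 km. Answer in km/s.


r = 6371.0 + 16906.003 = 23277.0030 km = 2.3277003e+07 m
v_esc = sqrt(2*mu/r) = sqrt(2*3.986e14 / 2.3277003e+07)
v_esc = 5852.2129 m/s = 5.8522 km/s

5.8522 km/s


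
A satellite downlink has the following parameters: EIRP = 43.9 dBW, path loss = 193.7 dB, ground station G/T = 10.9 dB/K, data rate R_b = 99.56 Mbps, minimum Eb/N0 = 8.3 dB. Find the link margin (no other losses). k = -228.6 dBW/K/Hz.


C/N0 = EIRP - FSPL + G/T - k = 43.9 - 193.7 + 10.9 - (-228.6)
C/N0 = 89.7000 dB-Hz
R_b = 99.56 Mbps = 9.956e+07 bps -> 10*log10(R_b) = 79.9808 dB-Hz
Eb/N0 = C/N0 - 10*log10(R_b) = 89.7000 - 79.9808 = 9.7192 dB
Margin = Eb/N0 - Eb/N0_req = 9.7192 - 8.3 = 1.4192 dB (link closes)

1.4192 dB


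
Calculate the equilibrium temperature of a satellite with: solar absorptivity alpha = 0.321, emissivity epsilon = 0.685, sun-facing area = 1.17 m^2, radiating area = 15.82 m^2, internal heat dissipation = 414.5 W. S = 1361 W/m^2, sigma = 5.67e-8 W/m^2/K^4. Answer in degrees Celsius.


Numerator = alpha*S*A_sun + Q_int = 0.321*1361*1.17 + 414.5 = 925.6508 W
Denominator = eps*sigma*A_rad = 0.685*5.67e-8*15.82 = 6.1444089e-07 W/K^4
T^4 = 1.5064928e+09 K^4
T = 197.0116 K = -76.1384 C

-76.1384 degrees Celsius


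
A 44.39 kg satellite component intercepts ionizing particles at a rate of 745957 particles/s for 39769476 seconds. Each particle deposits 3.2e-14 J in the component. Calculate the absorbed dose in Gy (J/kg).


Total energy deposited = rate * time * E_per
  = 745957 * 39769476 * 3.2e-14 = 0.9493222 J
Dose = E_total / mass = 0.9493222 / 44.39
Dose = 0.02138595 Gy

0.0214 Gy


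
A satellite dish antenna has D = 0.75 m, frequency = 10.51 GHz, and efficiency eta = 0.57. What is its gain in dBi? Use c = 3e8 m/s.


lambda = c/f = 3e8 / 1.051e+10 = 0.02854424 m
G = eta*(pi*D/lambda)^2 = 0.57*(pi*0.75/0.02854424)^2
G = 3883.8286 (linear)
G = 10*log10(3883.8286) = 35.8926 dBi

35.8926 dBi


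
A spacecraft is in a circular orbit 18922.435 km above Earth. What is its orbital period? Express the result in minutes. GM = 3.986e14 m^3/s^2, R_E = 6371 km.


r = 25293.4350 km = 2.5293435e+07 m
T = 2*pi*sqrt(r^3/mu) = 2*pi*sqrt(1.6181674e+22 / 3.986e14)
T = 40033.4429 s = 667.2240 min

667.2240 minutes


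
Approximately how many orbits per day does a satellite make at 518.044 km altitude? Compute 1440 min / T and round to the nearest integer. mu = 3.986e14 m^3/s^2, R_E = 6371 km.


r = 6.889044e+06 m
T = 2*pi*sqrt(r^3/mu) = 5690.4899 s = 94.8415 min
revs/day = 1440 / 94.8415 = 15.1832
Rounded: 15 revolutions per day

15 revolutions per day


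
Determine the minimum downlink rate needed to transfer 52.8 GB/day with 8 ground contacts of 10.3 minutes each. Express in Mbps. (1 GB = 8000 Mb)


total contact time = 8 * 10.3 * 60 = 4944.0000 s
data = 52.8 GB = 422400.0000 Mb
rate = 422400.0000 / 4944.0000 = 85.4369 Mbps

85.4369 Mbps


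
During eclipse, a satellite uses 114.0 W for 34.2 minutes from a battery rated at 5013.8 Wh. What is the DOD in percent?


E_used = P * t / 60 = 114.0 * 34.2 / 60 = 64.9800 Wh
DOD = E_used / E_total * 100 = 64.9800 / 5013.8 * 100
DOD = 1.2960 %

1.2960 %


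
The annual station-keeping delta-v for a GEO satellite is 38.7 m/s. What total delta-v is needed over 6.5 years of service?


dV = rate * years = 38.7 * 6.5
dV = 251.5500 m/s

251.5500 m/s


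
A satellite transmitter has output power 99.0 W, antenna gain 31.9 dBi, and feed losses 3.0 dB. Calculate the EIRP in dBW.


Pt = 99.0 W = 19.9564 dBW
EIRP = Pt_dBW + Gt - losses = 19.9564 + 31.9 - 3.0 = 48.8564 dBW

48.8564 dBW


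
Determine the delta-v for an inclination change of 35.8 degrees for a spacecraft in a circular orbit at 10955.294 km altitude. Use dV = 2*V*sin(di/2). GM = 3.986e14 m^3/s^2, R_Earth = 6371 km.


r = 17326.2940 km = 1.7326294e+07 m
V = sqrt(mu/r) = 4796.4046 m/s
di = 35.8 deg = 0.6248279 rad
dV = 2*V*sin(di/2) = 2*4796.4046*sin(0.3124139)
dV = 2948.4134 m/s = 2.9484 km/s

2.9484 km/s


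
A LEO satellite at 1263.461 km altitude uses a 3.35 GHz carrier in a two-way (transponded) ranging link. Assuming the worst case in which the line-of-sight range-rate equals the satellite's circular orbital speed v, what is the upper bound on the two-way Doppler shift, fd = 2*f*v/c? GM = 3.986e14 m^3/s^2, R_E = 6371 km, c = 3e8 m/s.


r = 7.634461e+06 m
v = sqrt(mu/r) = 7225.6922 m/s (worst-case radial velocity)
f = 3.35 GHz = 3.35e+09 Hz
fd = 2*f*v/c = 2*3.35e+09*7225.6922/3.0e+08
fd = 161373.7922 Hz

161373.7922 Hz


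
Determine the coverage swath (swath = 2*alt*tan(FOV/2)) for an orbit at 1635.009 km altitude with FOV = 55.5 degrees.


FOV = 55.5 deg = 0.9686577 rad
swath = 2 * alt * tan(FOV/2) = 2 * 1635.009 * tan(0.4843289)
swath = 2 * 1635.009 * 0.5261255
swath = 1720.4397 km

1720.4397 km


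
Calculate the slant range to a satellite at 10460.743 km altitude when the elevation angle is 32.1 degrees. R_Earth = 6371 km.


h = 10460.743 km, el = 32.1 deg
d = -R_E*sin(el) + sqrt((R_E*sin(el))^2 + 2*R_E*h + h^2)
d = -6371.0000*sin(0.5602507) + sqrt((6371.0000*0.5313986)^2 + 2*6371.0000*10460.743 + 10460.743^2)
d = 12557.4774 km

12557.4774 km


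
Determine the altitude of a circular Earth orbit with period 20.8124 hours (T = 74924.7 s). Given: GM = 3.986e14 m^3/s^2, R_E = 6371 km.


T = 74924.7 s
r = (mu*T^2/(4*pi^2))^(1/3) = (3.986e14 * 74924.7^2 / (4*pi^2))^(1/3)
r = 3.8412791e+07 m = 38412.7908 km
alt = r - R_E = 38412.7908 - 6371 = 32041.7908 km

32041.7908 km


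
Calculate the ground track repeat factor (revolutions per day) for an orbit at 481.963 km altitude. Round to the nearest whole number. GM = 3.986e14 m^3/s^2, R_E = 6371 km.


r = 6.852963e+06 m
T = 2*pi*sqrt(r^3/mu) = 5645.8431 s = 94.0974 min
revs/day = 1440 / 94.0974 = 15.3033
Rounded: 15 revolutions per day

15 revolutions per day


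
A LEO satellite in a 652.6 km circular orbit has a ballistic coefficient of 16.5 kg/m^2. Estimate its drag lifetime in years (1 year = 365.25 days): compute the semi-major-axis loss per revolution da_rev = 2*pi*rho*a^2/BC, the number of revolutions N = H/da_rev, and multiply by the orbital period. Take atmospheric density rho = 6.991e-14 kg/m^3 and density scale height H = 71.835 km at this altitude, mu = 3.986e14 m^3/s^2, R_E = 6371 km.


a = R_E + alt = 7023.6000 km = 7.0236e+06 m
da_rev = 2*pi*rho*a^2/BC = 2*pi*6.991e-14*(7.0236e+06)^2/16.5 = 1.313272 m per revolution
N = H/da_rev = 71835.0000 m / 1.313272 m = 54699.2447 revolutions
P = 2*pi*sqrt(a^3/mu) = 5858.0204 s
lifetime = N*P = 54699.2447 * 5858.0204 = 3.2042929e+08 s = 3708.6723 days
years = 3708.6723 / 365.25 = 10.1538 years

10.1538 years


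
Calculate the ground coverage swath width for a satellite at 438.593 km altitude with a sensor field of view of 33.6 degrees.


FOV = 33.6 deg = 0.5864306 rad
swath = 2 * alt * tan(FOV/2) = 2 * 438.593 * tan(0.2932153)
swath = 2 * 438.593 * 0.3019178
swath = 264.8381 km

264.8381 km


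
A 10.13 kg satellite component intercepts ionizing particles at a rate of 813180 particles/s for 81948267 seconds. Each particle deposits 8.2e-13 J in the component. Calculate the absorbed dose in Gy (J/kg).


Total energy deposited = rate * time * E_per
  = 813180 * 81948267 * 8.2e-13 = 54.6437 J
Dose = E_total / mass = 54.6437 / 10.13
Dose = 5.3942 Gy

5.3942 Gy


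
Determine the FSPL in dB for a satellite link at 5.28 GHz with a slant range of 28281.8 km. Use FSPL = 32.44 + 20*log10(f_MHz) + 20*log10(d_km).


f = 5.28 GHz = 5280.0000 MHz
d = 28281.8 km
FSPL = 32.44 + 20*log10(5280.0000) + 20*log10(28281.8)
FSPL = 32.44 + 74.4527 + 89.0301
FSPL = 195.9228 dB

195.9228 dB


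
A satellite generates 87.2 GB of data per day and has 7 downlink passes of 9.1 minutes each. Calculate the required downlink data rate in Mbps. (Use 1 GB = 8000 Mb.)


total contact time = 7 * 9.1 * 60 = 3822.0000 s
data = 87.2 GB = 697600.0000 Mb
rate = 697600.0000 / 3822.0000 = 182.5222 Mbps

182.5222 Mbps


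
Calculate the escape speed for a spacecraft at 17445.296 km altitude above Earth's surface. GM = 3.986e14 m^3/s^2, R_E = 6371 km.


r = 6371.0 + 17445.296 = 23816.2960 km = 2.3816296e+07 m
v_esc = sqrt(2*mu/r) = sqrt(2*3.986e14 / 2.3816296e+07)
v_esc = 5785.5751 m/s = 5.7856 km/s

5.7856 km/s


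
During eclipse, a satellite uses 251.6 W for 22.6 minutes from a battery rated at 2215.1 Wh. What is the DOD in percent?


E_used = P * t / 60 = 251.6 * 22.6 / 60 = 94.7693 Wh
DOD = E_used / E_total * 100 = 94.7693 / 2215.1 * 100
DOD = 4.2783 %

4.2783 %


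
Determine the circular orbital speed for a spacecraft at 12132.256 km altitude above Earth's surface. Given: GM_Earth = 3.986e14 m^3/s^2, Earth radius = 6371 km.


r = R_E + alt = 6371.0 + 12132.256 = 18503.2560 km = 1.8503256e+07 m
v = sqrt(mu/r) = sqrt(3.986e14 / 1.8503256e+07) = 4641.3527 m/s = 4.6414 km/s

4.6414 km/s


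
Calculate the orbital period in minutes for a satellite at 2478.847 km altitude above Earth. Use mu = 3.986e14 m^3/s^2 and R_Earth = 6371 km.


r = 8849.8470 km = 8.849847e+06 m
T = 2*pi*sqrt(r^3/mu) = 2*pi*sqrt(6.9311818e+20 / 3.986e14)
T = 8285.4264 s = 138.0904 min

138.0904 minutes


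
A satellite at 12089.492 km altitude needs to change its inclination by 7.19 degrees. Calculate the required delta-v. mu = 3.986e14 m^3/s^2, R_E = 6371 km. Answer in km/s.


r = 18460.4920 km = 1.8460492e+07 m
V = sqrt(mu/r) = 4646.7254 m/s
di = 7.19 deg = 0.1254892 rad
dV = 2*V*sin(di/2) = 2*4646.7254*sin(0.06274459)
dV = 582.7312 m/s = 0.5827312 km/s

0.5827 km/s


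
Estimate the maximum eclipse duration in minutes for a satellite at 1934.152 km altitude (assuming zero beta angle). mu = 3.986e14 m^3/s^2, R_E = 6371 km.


r = 8305.1520 km
T = 125.5398 min
Eclipse fraction = arcsin(R_E/r)/pi = arcsin(6371.0000/8305.1520)/pi
= arcsin(0.7671142)/pi = 0.278308
Eclipse duration = 0.278308 * 125.5398 = 34.9387 min

34.9387 minutes


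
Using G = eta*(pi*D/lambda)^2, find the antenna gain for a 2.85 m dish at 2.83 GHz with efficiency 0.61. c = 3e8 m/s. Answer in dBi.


lambda = c/f = 3e8 / 2.83e+09 = 0.1060071 m
G = eta*(pi*D/lambda)^2 = 0.61*(pi*2.85/0.1060071)^2
G = 4351.6070 (linear)
G = 10*log10(4351.6070) = 36.3865 dBi

36.3865 dBi


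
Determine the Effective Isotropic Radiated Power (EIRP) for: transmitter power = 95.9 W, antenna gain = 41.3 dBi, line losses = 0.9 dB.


Pt = 95.9 W = 19.8182 dBW
EIRP = Pt_dBW + Gt - losses = 19.8182 + 41.3 - 0.9 = 60.2182 dBW

60.2182 dBW


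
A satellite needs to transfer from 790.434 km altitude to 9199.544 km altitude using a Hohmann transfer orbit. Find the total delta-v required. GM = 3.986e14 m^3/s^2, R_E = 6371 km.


r1 = 7161.4340 km = 7.161434e+06 m
r2 = 15570.5440 km = 1.5570544e+07 m
dv1 = sqrt(mu/r1)*(sqrt(2*r2/(r1+r2)) - 1) = 1271.5521 m/s
dv2 = sqrt(mu/r2)*(1 - sqrt(2*r1/(r1+r2))) = 1043.4270 m/s
total dv = |dv1| + |dv2| = 1271.5521 + 1043.4270 = 2314.9790 m/s = 2.3150 km/s

2.3150 km/s


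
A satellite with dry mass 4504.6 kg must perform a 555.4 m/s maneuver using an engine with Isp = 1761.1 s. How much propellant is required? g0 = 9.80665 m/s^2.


ve = Isp * g0 = 1761.1 * 9.80665 = 17270.491315 m/s
mass ratio = exp(dv/ve) = exp(555.4/17270.491315) = 1.03268159
m_prop = m_dry * (mr - 1) = 4504.6 * (1.03268159 - 1)
m_prop = 147.2175 kg

147.2175 kg


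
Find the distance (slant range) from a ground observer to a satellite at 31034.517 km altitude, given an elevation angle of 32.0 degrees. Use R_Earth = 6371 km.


h = 31034.517 km, el = 32.0 deg
d = -R_E*sin(el) + sqrt((R_E*sin(el))^2 + 2*R_E*h + h^2)
d = -6371.0000*sin(0.5585054) + sqrt((6371.0000*0.5299193)^2 + 2*6371.0000*31034.517 + 31034.517^2)
d = 33637.1417 km

33637.1417 km


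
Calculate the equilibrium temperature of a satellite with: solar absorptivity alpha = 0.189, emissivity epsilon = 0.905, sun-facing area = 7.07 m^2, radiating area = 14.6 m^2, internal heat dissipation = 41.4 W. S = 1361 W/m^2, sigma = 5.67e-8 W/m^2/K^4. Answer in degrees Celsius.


Numerator = alpha*S*A_sun + Q_int = 0.189*1361*7.07 + 41.4 = 1860.0090 W
Denominator = eps*sigma*A_rad = 0.905*5.67e-8*14.6 = 7.491771e-07 W/K^4
T^4 = 2.4827361e+09 K^4
T = 223.2198 K = -49.9302 C

-49.9302 degrees Celsius


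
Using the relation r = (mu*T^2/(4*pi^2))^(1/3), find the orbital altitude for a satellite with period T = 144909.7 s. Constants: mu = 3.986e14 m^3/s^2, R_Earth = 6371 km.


T = 144909.7 s
r = (mu*T^2/(4*pi^2))^(1/3) = (3.986e14 * 144909.7^2 / (4*pi^2))^(1/3)
r = 5.9628995e+07 m = 59628.9951 km
alt = r - R_E = 59628.9951 - 6371 = 53257.9951 km

53257.9951 km


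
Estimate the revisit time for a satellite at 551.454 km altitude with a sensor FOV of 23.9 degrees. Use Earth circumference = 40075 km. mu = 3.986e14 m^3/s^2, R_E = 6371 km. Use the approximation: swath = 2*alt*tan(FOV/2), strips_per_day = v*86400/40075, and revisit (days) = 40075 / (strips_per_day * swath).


swath = 2*551.454*tan(0.2085668) = 233.4246 km
v = sqrt(mu/r) = 7588.1972 m/s = 7.5882 km/s
strips/day = v*86400/40075 = 7.5882*86400/40075 = 16.3598
coverage/day = strips * swath = 16.3598 * 233.4246 = 3818.7865 km
revisit = 40075 / 3818.7865 = 10.4942 days

10.4942 days


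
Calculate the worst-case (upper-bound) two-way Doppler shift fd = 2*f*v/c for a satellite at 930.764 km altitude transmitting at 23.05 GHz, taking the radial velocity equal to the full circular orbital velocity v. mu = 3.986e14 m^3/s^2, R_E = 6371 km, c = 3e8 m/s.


r = 7.301764e+06 m
v = sqrt(mu/r) = 7388.4740 m/s (worst-case radial velocity)
f = 23.05 GHz = 2.305e+10 Hz
fd = 2*f*v/c = 2*2.305e+10*7388.4740/3.0e+08
fd = 1.1353622e+06 Hz

1.1354e+06 Hz


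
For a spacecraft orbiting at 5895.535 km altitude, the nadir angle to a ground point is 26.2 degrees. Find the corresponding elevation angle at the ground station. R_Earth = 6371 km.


r = R_E + alt = 12266.5350 km
Law of sines in the satellite / Earth-center / ground-point triangle:
  sin(nadir)/R_E = sin(90 + el)/r  =>  cos(el) = (r/R_E)*sin(nadir)
cos(el) = (12266.5350 / 6371.0000) * sin(26.2 deg) = 0.8500623
el = arccos(0.8500623) = 31.7816 deg
(Earth-central angle = 90 - nadir - el = 32.0184 deg)

31.7816 degrees


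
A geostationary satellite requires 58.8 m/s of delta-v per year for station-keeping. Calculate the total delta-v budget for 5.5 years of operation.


dV = rate * years = 58.8 * 5.5
dV = 323.4000 m/s

323.4000 m/s


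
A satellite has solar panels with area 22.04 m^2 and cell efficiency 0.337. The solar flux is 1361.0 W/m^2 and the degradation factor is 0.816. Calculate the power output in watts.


P = area * eta * S * degradation
P = 22.04 * 0.337 * 1361.0 * 0.816
P = 8248.7810 W

8248.7810 W


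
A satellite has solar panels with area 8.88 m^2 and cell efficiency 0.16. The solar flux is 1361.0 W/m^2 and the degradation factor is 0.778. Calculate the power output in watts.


P = area * eta * S * degradation
P = 8.88 * 0.16 * 1361.0 * 0.778
P = 1504.4254 W

1504.4254 W


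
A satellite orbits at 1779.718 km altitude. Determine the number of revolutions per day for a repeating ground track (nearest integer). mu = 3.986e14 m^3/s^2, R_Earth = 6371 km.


r = 8.150718e+06 m
T = 2*pi*sqrt(r^3/mu) = 7323.2696 s = 122.0545 min
revs/day = 1440 / 122.0545 = 11.7980
Rounded: 12 revolutions per day

12 revolutions per day


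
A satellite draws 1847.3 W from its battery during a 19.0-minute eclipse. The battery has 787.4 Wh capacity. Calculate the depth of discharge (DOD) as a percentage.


E_used = P * t / 60 = 1847.3 * 19.0 / 60 = 584.9783 Wh
DOD = E_used / E_total * 100 = 584.9783 / 787.4 * 100
DOD = 74.2924 %

74.2924 %


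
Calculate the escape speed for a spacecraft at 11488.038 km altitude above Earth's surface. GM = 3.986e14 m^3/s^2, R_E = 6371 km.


r = 6371.0 + 11488.038 = 17859.0380 km = 1.7859038e+07 m
v_esc = sqrt(2*mu/r) = sqrt(2*3.986e14 / 1.7859038e+07)
v_esc = 6681.2022 m/s = 6.6812 km/s

6.6812 km/s


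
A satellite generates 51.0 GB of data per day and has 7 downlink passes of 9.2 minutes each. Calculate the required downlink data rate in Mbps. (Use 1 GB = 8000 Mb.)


total contact time = 7 * 9.2 * 60 = 3864.0000 s
data = 51.0 GB = 408000.0000 Mb
rate = 408000.0000 / 3864.0000 = 105.5901 Mbps

105.5901 Mbps


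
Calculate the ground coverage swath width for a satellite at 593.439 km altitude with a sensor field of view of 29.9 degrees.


FOV = 29.9 deg = 0.5218534 rad
swath = 2 * alt * tan(FOV/2) = 2 * 593.439 * tan(0.2609267)
swath = 2 * 593.439 * 0.2670141
swath = 316.9132 km

316.9132 km


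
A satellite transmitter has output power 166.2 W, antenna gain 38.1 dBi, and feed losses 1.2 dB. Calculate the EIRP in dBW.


Pt = 166.2 W = 22.2063 dBW
EIRP = Pt_dBW + Gt - losses = 22.2063 + 38.1 - 1.2 = 59.1063 dBW

59.1063 dBW


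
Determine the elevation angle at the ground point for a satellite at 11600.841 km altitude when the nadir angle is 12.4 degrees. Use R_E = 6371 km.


r = R_E + alt = 17971.8410 km
Law of sines in the satellite / Earth-center / ground-point triangle:
  sin(nadir)/R_E = sin(90 + el)/r  =>  cos(el) = (r/R_E)*sin(nadir)
cos(el) = (17971.8410 / 6371.0000) * sin(12.4 deg) = 0.6057431
el = arccos(0.6057431) = 52.7177 deg
(Earth-central angle = 90 - nadir - el = 24.8823 deg)

52.7177 degrees


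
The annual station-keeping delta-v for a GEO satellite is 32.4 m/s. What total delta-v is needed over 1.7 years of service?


dV = rate * years = 32.4 * 1.7
dV = 55.0800 m/s

55.0800 m/s


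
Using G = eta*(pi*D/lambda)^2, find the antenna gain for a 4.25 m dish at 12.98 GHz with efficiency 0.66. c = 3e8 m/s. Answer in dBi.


lambda = c/f = 3e8 / 1.298e+10 = 0.02311248 m
G = eta*(pi*D/lambda)^2 = 0.66*(pi*4.25/0.02311248)^2
G = 220256.3391 (linear)
G = 10*log10(220256.3391) = 53.4293 dBi

53.4293 dBi


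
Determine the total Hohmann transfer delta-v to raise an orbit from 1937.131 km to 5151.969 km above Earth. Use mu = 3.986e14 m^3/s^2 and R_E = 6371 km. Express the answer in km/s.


r1 = 8308.1310 km = 8.308131e+06 m
r2 = 11522.9690 km = 1.1522969e+07 m
dv1 = sqrt(mu/r1)*(sqrt(2*r2/(r1+r2)) - 1) = 540.3574 m/s
dv2 = sqrt(mu/r2)*(1 - sqrt(2*r1/(r1+r2))) = 497.7917 m/s
total dv = |dv1| + |dv2| = 540.3574 + 497.7917 = 1038.1492 m/s = 1.0381 km/s

1.0381 km/s


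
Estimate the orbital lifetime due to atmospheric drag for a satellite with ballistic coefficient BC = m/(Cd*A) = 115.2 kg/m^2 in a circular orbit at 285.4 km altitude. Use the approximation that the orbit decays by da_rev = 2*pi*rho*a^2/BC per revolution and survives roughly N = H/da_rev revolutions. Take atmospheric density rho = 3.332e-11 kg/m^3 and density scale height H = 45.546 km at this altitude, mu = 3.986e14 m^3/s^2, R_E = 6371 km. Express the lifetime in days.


a = R_E + alt = 6656.4000 km = 6.6564e+06 m
da_rev = 2*pi*rho*a^2/BC = 2*pi*3.332e-11*(6.6564e+06)^2/115.2 = 80.521379 m per revolution
N = H/da_rev = 45546.0000 m / 80.521379 m = 565.6386 revolutions
P = 2*pi*sqrt(a^3/mu) = 5404.6844 s
lifetime = N*P = 565.6386 * 5404.6844 = 3.0570981e+06 s = 35.3831 days

35.3831 days


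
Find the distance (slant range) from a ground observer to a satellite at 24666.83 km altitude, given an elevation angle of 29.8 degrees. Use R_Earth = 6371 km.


h = 24666.83 km, el = 29.8 deg
d = -R_E*sin(el) + sqrt((R_E*sin(el))^2 + 2*R_E*h + h^2)
d = -6371.0000*sin(0.5201081) + sqrt((6371.0000*0.496974)^2 + 2*6371.0000*24666.83 + 24666.83^2)
d = 27375.2623 km

27375.2623 km


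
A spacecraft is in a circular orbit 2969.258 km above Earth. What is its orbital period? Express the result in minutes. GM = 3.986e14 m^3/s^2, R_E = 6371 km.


r = 9340.2580 km = 9.340258e+06 m
T = 2*pi*sqrt(r^3/mu) = 2*pi*sqrt(8.1484803e+20 / 3.986e14)
T = 8983.5819 s = 149.7264 min

149.7264 minutes


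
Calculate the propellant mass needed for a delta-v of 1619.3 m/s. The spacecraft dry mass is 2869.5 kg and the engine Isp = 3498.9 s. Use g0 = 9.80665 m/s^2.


ve = Isp * g0 = 3498.9 * 9.80665 = 34312.487685 m/s
mass ratio = exp(dv/ve) = exp(1619.3/34312.487685) = 1.04832403
m_prop = m_dry * (mr - 1) = 2869.5 * (1.04832403 - 1)
m_prop = 138.6658 kg

138.6658 kg


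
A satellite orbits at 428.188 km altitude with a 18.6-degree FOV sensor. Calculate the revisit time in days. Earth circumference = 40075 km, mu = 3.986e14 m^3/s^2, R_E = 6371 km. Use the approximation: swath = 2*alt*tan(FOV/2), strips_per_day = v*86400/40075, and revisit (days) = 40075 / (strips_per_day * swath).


swath = 2*428.188*tan(0.1623156) = 140.2369 km
v = sqrt(mu/r) = 7656.6734 m/s = 7.6567 km/s
strips/day = v*86400/40075 = 7.6567*86400/40075 = 16.5075
coverage/day = strips * swath = 16.5075 * 140.2369 = 2314.9562 km
revisit = 40075 / 2314.9562 = 17.3113 days

17.3113 days


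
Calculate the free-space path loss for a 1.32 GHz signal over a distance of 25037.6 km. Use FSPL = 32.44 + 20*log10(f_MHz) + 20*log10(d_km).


f = 1.32 GHz = 1320.0000 MHz
d = 25037.6 km
FSPL = 32.44 + 20*log10(1320.0000) + 20*log10(25037.6)
FSPL = 32.44 + 62.4115 + 87.9719
FSPL = 182.8233 dB

182.8233 dB


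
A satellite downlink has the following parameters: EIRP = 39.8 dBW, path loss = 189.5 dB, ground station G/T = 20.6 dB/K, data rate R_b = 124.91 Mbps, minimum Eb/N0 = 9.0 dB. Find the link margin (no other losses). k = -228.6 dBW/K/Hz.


C/N0 = EIRP - FSPL + G/T - k = 39.8 - 189.5 + 20.6 - (-228.6)
C/N0 = 99.5000 dB-Hz
R_b = 124.91 Mbps = 1.2491e+08 bps -> 10*log10(R_b) = 80.9660 dB-Hz
Eb/N0 = C/N0 - 10*log10(R_b) = 99.5000 - 80.9660 = 18.5340 dB
Margin = Eb/N0 - Eb/N0_req = 18.5340 - 9.0 = 9.5340 dB (link closes)

9.5340 dB


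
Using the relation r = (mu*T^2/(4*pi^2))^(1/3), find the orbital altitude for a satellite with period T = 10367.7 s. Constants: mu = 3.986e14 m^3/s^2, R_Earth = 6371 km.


T = 10367.7 s
r = (mu*T^2/(4*pi^2))^(1/3) = (3.986e14 * 10367.7^2 / (4*pi^2))^(1/3)
r = 1.0276553e+07 m = 10276.5530 km
alt = r - R_E = 10276.5530 - 6371 = 3905.5530 km

3905.5530 km


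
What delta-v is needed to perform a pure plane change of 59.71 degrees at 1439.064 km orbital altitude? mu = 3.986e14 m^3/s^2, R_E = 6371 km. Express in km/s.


r = 7810.0640 km = 7.810064e+06 m
V = sqrt(mu/r) = 7143.9984 m/s
di = 59.71 deg = 1.0421 rad
dV = 2*V*sin(di/2) = 2*7143.9984*sin(0.521068)
dV = 7112.6610 m/s = 7.1127 km/s

7.1127 km/s


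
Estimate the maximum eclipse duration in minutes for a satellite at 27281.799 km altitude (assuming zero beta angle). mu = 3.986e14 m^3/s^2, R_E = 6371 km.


r = 33652.7990 km
T = 1023.9807 min
Eclipse fraction = arcsin(R_E/r)/pi = arcsin(6371.0000/33652.7990)/pi
= arcsin(0.1893156)/pi = 0.06062692
Eclipse duration = 0.06062692 * 1023.9807 = 62.0808 min

62.0808 minutes


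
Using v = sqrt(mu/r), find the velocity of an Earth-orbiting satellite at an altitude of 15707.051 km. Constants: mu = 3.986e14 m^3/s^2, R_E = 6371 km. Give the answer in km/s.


r = R_E + alt = 6371.0 + 15707.051 = 22078.0510 km = 2.2078051e+07 m
v = sqrt(mu/r) = sqrt(3.986e14 / 2.2078051e+07) = 4249.0152 m/s = 4.2490 km/s

4.2490 km/s


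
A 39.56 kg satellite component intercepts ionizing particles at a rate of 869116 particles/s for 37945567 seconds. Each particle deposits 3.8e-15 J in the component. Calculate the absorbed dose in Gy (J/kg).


Total energy deposited = rate * time * E_per
  = 869116 * 37945567 * 3.8e-15 = 0.1253206 J
Dose = E_total / mass = 0.1253206 / 39.56
Dose = 0.003167861 Gy

0.0032 Gy


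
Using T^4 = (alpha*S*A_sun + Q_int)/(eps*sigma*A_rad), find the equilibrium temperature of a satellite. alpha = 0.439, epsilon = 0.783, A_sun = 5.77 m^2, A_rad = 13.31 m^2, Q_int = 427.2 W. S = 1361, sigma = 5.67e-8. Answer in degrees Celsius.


Numerator = alpha*S*A_sun + Q_int = 0.439*1361*5.77 + 427.2 = 3874.6538 W
Denominator = eps*sigma*A_rad = 0.783*5.67e-8*13.31 = 5.9091209e-07 W/K^4
T^4 = 6.5570732e+09 K^4
T = 284.5624 K = 11.4124 C

11.4124 degrees Celsius


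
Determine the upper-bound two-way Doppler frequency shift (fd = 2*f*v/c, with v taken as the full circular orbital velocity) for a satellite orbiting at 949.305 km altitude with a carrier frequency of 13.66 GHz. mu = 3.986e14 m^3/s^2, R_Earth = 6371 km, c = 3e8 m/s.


r = 7.320305e+06 m
v = sqrt(mu/r) = 7379.1113 m/s (worst-case radial velocity)
f = 13.66 GHz = 1.366e+10 Hz
fd = 2*f*v/c = 2*1.366e+10*7379.1113/3.0e+08
fd = 671991.0662 Hz

671991.0662 Hz


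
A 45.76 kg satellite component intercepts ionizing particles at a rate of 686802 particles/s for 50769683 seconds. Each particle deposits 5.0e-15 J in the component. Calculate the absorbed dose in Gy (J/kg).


Total energy deposited = rate * time * E_per
  = 686802 * 50769683 * 5.0e-15 = 0.1743436 J
Dose = E_total / mass = 0.1743436 / 45.76
Dose = 0.003809956 Gy

0.0038 Gy


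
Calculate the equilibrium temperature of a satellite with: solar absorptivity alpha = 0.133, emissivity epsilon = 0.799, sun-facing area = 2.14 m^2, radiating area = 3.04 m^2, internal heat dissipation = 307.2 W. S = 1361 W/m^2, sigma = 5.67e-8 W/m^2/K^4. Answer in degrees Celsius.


Numerator = alpha*S*A_sun + Q_int = 0.133*1361*2.14 + 307.2 = 694.5678 W
Denominator = eps*sigma*A_rad = 0.799*5.67e-8*3.04 = 1.3772203e-07 W/K^4
T^4 = 5.0432586e+09 K^4
T = 266.4881 K = -6.6619 C

-6.6619 degrees Celsius


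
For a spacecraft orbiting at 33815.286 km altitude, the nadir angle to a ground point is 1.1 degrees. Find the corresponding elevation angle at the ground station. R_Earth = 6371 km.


r = R_E + alt = 40186.2860 km
Law of sines in the satellite / Earth-center / ground-point triangle:
  sin(nadir)/R_E = sin(90 + el)/r  =>  cos(el) = (r/R_E)*sin(nadir)
cos(el) = (40186.2860 / 6371.0000) * sin(1.1 deg) = 0.1210915
el = arccos(0.1210915) = 83.0449 deg
(Earth-central angle = 90 - nadir - el = 5.8551 deg)

83.0449 degrees


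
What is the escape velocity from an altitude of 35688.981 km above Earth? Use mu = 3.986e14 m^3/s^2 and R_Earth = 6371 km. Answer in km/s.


r = 6371.0 + 35688.981 = 42059.9810 km = 4.2059981e+07 m
v_esc = sqrt(2*mu/r) = sqrt(2*3.986e14 / 4.2059981e+07)
v_esc = 4353.6059 m/s = 4.3536 km/s

4.3536 km/s


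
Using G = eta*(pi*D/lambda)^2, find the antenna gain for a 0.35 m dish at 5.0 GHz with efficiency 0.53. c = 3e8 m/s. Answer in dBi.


lambda = c/f = 3e8 / 5.0e+09 = 0.0600 m
G = eta*(pi*D/lambda)^2 = 0.53*(pi*0.35/0.0600)^2
G = 177.9956 (linear)
G = 10*log10(177.9956) = 22.5041 dBi

22.5041 dBi


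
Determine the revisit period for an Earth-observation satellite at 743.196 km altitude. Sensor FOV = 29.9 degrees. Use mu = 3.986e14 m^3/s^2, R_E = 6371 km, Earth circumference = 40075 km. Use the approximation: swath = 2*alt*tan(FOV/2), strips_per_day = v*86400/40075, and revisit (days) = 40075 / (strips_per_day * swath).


swath = 2*743.196*tan(0.2609267) = 396.8876 km
v = sqrt(mu/r) = 7485.2401 m/s = 7.4852 km/s
strips/day = v*86400/40075 = 7.4852*86400/40075 = 16.1379
coverage/day = strips * swath = 16.1379 * 396.8876 = 6404.9167 km
revisit = 40075 / 6404.9167 = 6.2569 days

6.2569 days


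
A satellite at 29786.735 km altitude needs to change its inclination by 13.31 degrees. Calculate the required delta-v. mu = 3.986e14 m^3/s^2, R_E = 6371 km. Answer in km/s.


r = 36157.7350 km = 3.6157735e+07 m
V = sqrt(mu/r) = 3320.2290 m/s
di = 13.31 deg = 0.2323033 rad
dV = 2*V*sin(di/2) = 2*3320.2290*sin(0.1161517)
dV = 769.5671 m/s = 0.7695671 km/s

0.7696 km/s


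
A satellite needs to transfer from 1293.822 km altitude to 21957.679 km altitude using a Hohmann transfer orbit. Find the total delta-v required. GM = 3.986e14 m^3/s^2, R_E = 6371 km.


r1 = 7664.8220 km = 7.664822e+06 m
r2 = 28328.6790 km = 2.8328679e+07 m
dv1 = sqrt(mu/r1)*(sqrt(2*r2/(r1+r2)) - 1) = 1836.2397 m/s
dv2 = sqrt(mu/r2)*(1 - sqrt(2*r1/(r1+r2))) = 1303.0837 m/s
total dv = |dv1| + |dv2| = 1836.2397 + 1303.0837 = 3139.3234 m/s = 3.1393 km/s

3.1393 km/s
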